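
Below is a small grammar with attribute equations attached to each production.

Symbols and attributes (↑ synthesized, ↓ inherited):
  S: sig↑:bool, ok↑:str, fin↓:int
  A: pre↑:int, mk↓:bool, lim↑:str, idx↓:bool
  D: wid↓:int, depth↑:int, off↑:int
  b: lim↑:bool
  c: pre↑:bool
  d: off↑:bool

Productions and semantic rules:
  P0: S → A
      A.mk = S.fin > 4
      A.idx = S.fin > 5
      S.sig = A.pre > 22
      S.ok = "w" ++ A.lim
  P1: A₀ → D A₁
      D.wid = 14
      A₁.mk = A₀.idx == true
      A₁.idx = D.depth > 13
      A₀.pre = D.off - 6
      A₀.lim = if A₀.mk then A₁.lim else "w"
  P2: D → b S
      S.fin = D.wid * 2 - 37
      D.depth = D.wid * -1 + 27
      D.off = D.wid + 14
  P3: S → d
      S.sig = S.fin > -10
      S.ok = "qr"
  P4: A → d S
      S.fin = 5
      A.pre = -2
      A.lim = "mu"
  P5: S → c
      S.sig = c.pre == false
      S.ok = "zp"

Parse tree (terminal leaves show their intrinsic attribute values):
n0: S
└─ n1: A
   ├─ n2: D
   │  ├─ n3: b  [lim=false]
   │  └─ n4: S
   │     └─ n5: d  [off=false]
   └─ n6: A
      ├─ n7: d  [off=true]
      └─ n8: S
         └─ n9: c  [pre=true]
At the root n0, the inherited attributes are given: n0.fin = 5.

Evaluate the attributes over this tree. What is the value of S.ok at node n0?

"wmu"

1. n0.fin = 5  [given at root]
2. n1.mk = true  [S.fin > 4]
3. n1.idx = false  [S.fin > 5]
4. n2.wid = 14  [14]
5. n3.lim = false  [terminal]
6. n4.fin = -9  [D.wid * 2 - 37]
7. n5.off = false  [terminal]
8. n4.sig = true  [S.fin > -10]
9. n4.ok = "qr"  ["qr"]
10. n2.depth = 13  [D.wid * -1 + 27]
11. n2.off = 28  [D.wid + 14]
12. n6.mk = false  [A₀.idx == true]
13. n6.idx = false  [D.depth > 13]
14. n7.off = true  [terminal]
15. n8.fin = 5  [5]
16. n9.pre = true  [terminal]
17. n8.sig = false  [c.pre == false]
18. n8.ok = "zp"  ["zp"]
19. n6.pre = -2  [-2]
20. n6.lim = "mu"  ["mu"]
21. n1.pre = 22  [D.off - 6]
22. n1.lim = "mu"  [if A₀.mk then A₁.lim else "w"]
23. n0.sig = false  [A.pre > 22]
24. n0.ok = "wmu"  ["w" ++ A.lim]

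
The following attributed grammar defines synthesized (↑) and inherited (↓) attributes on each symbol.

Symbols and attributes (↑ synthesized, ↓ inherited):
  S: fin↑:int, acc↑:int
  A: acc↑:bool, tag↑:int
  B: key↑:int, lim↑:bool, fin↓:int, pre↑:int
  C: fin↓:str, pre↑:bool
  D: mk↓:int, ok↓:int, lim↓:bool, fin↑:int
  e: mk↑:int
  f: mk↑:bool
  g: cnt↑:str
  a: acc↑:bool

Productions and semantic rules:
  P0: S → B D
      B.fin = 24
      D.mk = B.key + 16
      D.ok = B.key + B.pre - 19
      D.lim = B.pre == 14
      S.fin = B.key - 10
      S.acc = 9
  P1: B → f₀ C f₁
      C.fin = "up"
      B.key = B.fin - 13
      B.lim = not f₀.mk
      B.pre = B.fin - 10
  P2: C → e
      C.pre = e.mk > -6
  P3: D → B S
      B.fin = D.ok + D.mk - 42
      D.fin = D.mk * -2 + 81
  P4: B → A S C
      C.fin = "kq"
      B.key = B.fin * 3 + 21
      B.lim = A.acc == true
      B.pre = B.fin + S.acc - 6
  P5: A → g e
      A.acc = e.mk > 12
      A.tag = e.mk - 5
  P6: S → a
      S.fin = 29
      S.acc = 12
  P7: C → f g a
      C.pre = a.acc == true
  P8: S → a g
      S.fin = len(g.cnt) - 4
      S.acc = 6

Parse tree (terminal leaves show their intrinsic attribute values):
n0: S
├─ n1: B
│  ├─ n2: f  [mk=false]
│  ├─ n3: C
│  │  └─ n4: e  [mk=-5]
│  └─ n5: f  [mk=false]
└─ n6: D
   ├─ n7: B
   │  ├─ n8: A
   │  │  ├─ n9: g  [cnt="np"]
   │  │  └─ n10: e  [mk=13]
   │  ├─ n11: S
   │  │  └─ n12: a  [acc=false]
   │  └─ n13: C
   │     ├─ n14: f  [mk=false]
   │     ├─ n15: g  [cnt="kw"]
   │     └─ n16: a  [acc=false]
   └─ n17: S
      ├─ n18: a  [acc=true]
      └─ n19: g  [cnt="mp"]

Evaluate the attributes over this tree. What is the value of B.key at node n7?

1. n1.fin = 24  [24]
2. n2.mk = false  [terminal]
3. n3.fin = "up"  ["up"]
4. n4.mk = -5  [terminal]
5. n3.pre = true  [e.mk > -6]
6. n5.mk = false  [terminal]
7. n1.key = 11  [B.fin - 13]
8. n1.lim = true  [not f₀.mk]
9. n1.pre = 14  [B.fin - 10]
10. n6.mk = 27  [B.key + 16]
11. n6.ok = 6  [B.key + B.pre - 19]
12. n6.lim = true  [B.pre == 14]
13. n7.fin = -9  [D.ok + D.mk - 42]
14. n9.cnt = "np"  [terminal]
15. n10.mk = 13  [terminal]
16. n8.acc = true  [e.mk > 12]
17. n8.tag = 8  [e.mk - 5]
18. n12.acc = false  [terminal]
19. n11.fin = 29  [29]
20. n11.acc = 12  [12]
21. n13.fin = "kq"  ["kq"]
22. n14.mk = false  [terminal]
23. n15.cnt = "kw"  [terminal]
24. n16.acc = false  [terminal]
25. n13.pre = false  [a.acc == true]
26. n7.key = -6  [B.fin * 3 + 21]
27. n7.lim = true  [A.acc == true]
28. n7.pre = -3  [B.fin + S.acc - 6]
29. n18.acc = true  [terminal]
30. n19.cnt = "mp"  [terminal]
31. n17.fin = -2  [len(g.cnt) - 4]
32. n17.acc = 6  [6]
33. n6.fin = 27  [D.mk * -2 + 81]
34. n0.fin = 1  [B.key - 10]
35. n0.acc = 9  [9]

-6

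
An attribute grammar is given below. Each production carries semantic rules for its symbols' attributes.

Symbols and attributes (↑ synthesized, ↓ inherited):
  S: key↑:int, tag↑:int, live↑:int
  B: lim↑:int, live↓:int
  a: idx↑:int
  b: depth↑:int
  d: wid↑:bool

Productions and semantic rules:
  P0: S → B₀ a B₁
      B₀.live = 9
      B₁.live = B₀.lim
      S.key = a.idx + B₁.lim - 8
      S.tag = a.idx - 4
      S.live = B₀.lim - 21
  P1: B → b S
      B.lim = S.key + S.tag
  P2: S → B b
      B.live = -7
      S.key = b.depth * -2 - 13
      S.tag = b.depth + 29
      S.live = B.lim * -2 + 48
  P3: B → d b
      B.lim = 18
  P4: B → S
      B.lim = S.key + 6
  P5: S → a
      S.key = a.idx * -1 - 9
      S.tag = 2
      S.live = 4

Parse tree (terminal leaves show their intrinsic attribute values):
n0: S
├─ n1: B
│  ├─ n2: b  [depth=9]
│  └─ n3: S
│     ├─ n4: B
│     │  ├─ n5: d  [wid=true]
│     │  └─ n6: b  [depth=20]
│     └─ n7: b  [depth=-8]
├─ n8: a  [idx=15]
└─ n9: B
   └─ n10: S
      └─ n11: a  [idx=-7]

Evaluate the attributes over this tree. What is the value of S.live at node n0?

1. n1.live = 9  [9]
2. n2.depth = 9  [terminal]
3. n4.live = -7  [-7]
4. n5.wid = true  [terminal]
5. n6.depth = 20  [terminal]
6. n4.lim = 18  [18]
7. n7.depth = -8  [terminal]
8. n3.key = 3  [b.depth * -2 - 13]
9. n3.tag = 21  [b.depth + 29]
10. n3.live = 12  [B.lim * -2 + 48]
11. n1.lim = 24  [S.key + S.tag]
12. n8.idx = 15  [terminal]
13. n9.live = 24  [B₀.lim]
14. n11.idx = -7  [terminal]
15. n10.key = -2  [a.idx * -1 - 9]
16. n10.tag = 2  [2]
17. n10.live = 4  [4]
18. n9.lim = 4  [S.key + 6]
19. n0.key = 11  [a.idx + B₁.lim - 8]
20. n0.tag = 11  [a.idx - 4]
21. n0.live = 3  [B₀.lim - 21]

3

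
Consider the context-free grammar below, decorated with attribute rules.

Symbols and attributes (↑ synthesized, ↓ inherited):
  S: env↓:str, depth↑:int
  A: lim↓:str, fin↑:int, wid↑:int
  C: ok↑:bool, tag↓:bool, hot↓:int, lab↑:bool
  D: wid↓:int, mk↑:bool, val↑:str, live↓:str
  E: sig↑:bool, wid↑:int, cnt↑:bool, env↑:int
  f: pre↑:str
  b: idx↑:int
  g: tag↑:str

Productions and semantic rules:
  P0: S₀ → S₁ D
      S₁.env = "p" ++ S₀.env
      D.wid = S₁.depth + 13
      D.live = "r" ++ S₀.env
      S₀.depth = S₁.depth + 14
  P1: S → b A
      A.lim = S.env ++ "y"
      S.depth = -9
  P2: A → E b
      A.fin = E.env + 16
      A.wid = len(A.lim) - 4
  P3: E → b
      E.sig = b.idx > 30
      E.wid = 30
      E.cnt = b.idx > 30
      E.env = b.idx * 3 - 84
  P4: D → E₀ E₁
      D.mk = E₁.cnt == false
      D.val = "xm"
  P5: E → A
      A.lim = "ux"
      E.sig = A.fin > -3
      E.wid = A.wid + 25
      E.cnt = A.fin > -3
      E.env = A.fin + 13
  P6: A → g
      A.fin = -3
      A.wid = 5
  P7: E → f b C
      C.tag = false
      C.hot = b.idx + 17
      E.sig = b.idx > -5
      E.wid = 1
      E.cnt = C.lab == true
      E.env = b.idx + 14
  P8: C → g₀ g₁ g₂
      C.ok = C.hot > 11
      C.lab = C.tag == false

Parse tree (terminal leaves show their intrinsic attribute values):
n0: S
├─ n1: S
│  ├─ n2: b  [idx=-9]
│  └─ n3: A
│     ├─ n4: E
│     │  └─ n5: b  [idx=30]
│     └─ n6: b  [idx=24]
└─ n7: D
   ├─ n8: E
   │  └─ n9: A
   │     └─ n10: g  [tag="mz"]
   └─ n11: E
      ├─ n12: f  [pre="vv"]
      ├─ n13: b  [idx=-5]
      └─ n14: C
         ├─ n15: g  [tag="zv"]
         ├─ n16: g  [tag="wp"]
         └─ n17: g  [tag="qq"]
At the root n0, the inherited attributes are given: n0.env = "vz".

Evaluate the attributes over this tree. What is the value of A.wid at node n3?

1. n0.env = "vz"  [given at root]
2. n1.env = "pvz"  ["p" ++ S₀.env]
3. n2.idx = -9  [terminal]
4. n3.lim = "pvzy"  [S.env ++ "y"]
5. n5.idx = 30  [terminal]
6. n4.sig = false  [b.idx > 30]
7. n4.wid = 30  [30]
8. n4.cnt = false  [b.idx > 30]
9. n4.env = 6  [b.idx * 3 - 84]
10. n6.idx = 24  [terminal]
11. n3.fin = 22  [E.env + 16]
12. n3.wid = 0  [len(A.lim) - 4]
13. n1.depth = -9  [-9]
14. n7.wid = 4  [S₁.depth + 13]
15. n7.live = "rvz"  ["r" ++ S₀.env]
16. n9.lim = "ux"  ["ux"]
17. n10.tag = "mz"  [terminal]
18. n9.fin = -3  [-3]
19. n9.wid = 5  [5]
20. n8.sig = false  [A.fin > -3]
21. n8.wid = 30  [A.wid + 25]
22. n8.cnt = false  [A.fin > -3]
23. n8.env = 10  [A.fin + 13]
24. n12.pre = "vv"  [terminal]
25. n13.idx = -5  [terminal]
26. n14.tag = false  [false]
27. n14.hot = 12  [b.idx + 17]
28. n15.tag = "zv"  [terminal]
29. n16.tag = "wp"  [terminal]
30. n17.tag = "qq"  [terminal]
31. n14.ok = true  [C.hot > 11]
32. n14.lab = true  [C.tag == false]
33. n11.sig = false  [b.idx > -5]
34. n11.wid = 1  [1]
35. n11.cnt = true  [C.lab == true]
36. n11.env = 9  [b.idx + 14]
37. n7.mk = false  [E₁.cnt == false]
38. n7.val = "xm"  ["xm"]
39. n0.depth = 5  [S₁.depth + 14]

0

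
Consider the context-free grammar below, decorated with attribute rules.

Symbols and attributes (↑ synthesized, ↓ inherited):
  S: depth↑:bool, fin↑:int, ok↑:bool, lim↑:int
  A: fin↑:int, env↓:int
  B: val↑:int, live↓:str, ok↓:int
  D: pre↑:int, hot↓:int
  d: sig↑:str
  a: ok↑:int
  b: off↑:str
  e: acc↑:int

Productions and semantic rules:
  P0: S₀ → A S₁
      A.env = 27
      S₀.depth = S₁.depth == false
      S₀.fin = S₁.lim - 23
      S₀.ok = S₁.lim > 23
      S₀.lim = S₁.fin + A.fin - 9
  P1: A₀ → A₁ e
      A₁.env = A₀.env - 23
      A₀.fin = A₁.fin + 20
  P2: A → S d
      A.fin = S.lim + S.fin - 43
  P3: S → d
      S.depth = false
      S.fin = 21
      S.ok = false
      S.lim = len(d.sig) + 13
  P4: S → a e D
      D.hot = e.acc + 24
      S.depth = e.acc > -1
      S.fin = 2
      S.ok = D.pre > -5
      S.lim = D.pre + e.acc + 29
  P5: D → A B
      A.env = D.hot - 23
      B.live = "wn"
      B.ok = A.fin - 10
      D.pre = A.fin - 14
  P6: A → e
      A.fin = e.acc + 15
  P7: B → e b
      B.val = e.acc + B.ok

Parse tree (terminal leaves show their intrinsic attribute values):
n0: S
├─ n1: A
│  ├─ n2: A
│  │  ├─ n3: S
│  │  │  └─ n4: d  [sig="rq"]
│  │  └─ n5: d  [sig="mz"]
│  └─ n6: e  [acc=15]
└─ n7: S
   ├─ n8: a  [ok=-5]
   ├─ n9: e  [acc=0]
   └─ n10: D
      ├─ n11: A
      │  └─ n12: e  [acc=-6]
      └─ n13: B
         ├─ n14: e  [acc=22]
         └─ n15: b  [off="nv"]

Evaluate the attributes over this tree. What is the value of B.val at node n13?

21

1. n1.env = 27  [27]
2. n2.env = 4  [A₀.env - 23]
3. n4.sig = "rq"  [terminal]
4. n3.depth = false  [false]
5. n3.fin = 21  [21]
6. n3.ok = false  [false]
7. n3.lim = 15  [len(d.sig) + 13]
8. n5.sig = "mz"  [terminal]
9. n2.fin = -7  [S.lim + S.fin - 43]
10. n6.acc = 15  [terminal]
11. n1.fin = 13  [A₁.fin + 20]
12. n8.ok = -5  [terminal]
13. n9.acc = 0  [terminal]
14. n10.hot = 24  [e.acc + 24]
15. n11.env = 1  [D.hot - 23]
16. n12.acc = -6  [terminal]
17. n11.fin = 9  [e.acc + 15]
18. n13.live = "wn"  ["wn"]
19. n13.ok = -1  [A.fin - 10]
20. n14.acc = 22  [terminal]
21. n15.off = "nv"  [terminal]
22. n13.val = 21  [e.acc + B.ok]
23. n10.pre = -5  [A.fin - 14]
24. n7.depth = true  [e.acc > -1]
25. n7.fin = 2  [2]
26. n7.ok = false  [D.pre > -5]
27. n7.lim = 24  [D.pre + e.acc + 29]
28. n0.depth = false  [S₁.depth == false]
29. n0.fin = 1  [S₁.lim - 23]
30. n0.ok = true  [S₁.lim > 23]
31. n0.lim = 6  [S₁.fin + A.fin - 9]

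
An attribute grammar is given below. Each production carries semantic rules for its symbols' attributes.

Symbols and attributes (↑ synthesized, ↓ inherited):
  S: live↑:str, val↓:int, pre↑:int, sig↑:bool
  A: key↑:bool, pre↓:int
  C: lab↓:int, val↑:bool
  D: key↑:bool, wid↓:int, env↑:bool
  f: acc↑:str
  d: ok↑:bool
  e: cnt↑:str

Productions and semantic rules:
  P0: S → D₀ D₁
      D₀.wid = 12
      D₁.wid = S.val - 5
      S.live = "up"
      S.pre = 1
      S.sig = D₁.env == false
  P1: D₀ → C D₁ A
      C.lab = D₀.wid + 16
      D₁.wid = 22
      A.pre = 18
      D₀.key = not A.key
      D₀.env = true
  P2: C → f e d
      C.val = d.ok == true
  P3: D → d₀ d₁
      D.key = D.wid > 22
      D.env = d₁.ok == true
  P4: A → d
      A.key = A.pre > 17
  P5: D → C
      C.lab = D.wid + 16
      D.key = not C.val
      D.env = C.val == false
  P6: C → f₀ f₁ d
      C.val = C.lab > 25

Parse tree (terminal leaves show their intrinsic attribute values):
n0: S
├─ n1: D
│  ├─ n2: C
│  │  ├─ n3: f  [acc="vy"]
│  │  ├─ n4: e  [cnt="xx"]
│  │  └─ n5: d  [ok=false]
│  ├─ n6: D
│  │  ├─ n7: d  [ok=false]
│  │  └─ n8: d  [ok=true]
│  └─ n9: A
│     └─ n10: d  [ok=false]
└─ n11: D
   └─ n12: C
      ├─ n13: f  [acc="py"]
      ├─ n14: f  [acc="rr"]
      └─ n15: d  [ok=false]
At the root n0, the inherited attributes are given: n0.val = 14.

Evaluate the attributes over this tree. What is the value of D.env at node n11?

1. n0.val = 14  [given at root]
2. n1.wid = 12  [12]
3. n2.lab = 28  [D₀.wid + 16]
4. n3.acc = "vy"  [terminal]
5. n4.cnt = "xx"  [terminal]
6. n5.ok = false  [terminal]
7. n2.val = false  [d.ok == true]
8. n6.wid = 22  [22]
9. n7.ok = false  [terminal]
10. n8.ok = true  [terminal]
11. n6.key = false  [D.wid > 22]
12. n6.env = true  [d₁.ok == true]
13. n9.pre = 18  [18]
14. n10.ok = false  [terminal]
15. n9.key = true  [A.pre > 17]
16. n1.key = false  [not A.key]
17. n1.env = true  [true]
18. n11.wid = 9  [S.val - 5]
19. n12.lab = 25  [D.wid + 16]
20. n13.acc = "py"  [terminal]
21. n14.acc = "rr"  [terminal]
22. n15.ok = false  [terminal]
23. n12.val = false  [C.lab > 25]
24. n11.key = true  [not C.val]
25. n11.env = true  [C.val == false]
26. n0.live = "up"  ["up"]
27. n0.pre = 1  [1]
28. n0.sig = false  [D₁.env == false]

true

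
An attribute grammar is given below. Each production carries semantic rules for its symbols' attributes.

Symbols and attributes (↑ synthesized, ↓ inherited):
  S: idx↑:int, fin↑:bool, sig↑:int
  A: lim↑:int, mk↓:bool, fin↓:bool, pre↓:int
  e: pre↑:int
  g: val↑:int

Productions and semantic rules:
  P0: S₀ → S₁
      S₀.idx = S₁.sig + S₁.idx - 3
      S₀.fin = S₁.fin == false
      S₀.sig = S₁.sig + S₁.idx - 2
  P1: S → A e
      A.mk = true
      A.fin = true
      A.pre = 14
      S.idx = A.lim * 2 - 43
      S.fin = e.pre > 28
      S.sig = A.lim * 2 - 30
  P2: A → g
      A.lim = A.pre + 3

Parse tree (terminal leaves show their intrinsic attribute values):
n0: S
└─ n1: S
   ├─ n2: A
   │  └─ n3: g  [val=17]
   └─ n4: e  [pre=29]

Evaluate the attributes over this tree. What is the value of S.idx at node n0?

-8

1. n2.mk = true  [true]
2. n2.fin = true  [true]
3. n2.pre = 14  [14]
4. n3.val = 17  [terminal]
5. n2.lim = 17  [A.pre + 3]
6. n4.pre = 29  [terminal]
7. n1.idx = -9  [A.lim * 2 - 43]
8. n1.fin = true  [e.pre > 28]
9. n1.sig = 4  [A.lim * 2 - 30]
10. n0.idx = -8  [S₁.sig + S₁.idx - 3]
11. n0.fin = false  [S₁.fin == false]
12. n0.sig = -7  [S₁.sig + S₁.idx - 2]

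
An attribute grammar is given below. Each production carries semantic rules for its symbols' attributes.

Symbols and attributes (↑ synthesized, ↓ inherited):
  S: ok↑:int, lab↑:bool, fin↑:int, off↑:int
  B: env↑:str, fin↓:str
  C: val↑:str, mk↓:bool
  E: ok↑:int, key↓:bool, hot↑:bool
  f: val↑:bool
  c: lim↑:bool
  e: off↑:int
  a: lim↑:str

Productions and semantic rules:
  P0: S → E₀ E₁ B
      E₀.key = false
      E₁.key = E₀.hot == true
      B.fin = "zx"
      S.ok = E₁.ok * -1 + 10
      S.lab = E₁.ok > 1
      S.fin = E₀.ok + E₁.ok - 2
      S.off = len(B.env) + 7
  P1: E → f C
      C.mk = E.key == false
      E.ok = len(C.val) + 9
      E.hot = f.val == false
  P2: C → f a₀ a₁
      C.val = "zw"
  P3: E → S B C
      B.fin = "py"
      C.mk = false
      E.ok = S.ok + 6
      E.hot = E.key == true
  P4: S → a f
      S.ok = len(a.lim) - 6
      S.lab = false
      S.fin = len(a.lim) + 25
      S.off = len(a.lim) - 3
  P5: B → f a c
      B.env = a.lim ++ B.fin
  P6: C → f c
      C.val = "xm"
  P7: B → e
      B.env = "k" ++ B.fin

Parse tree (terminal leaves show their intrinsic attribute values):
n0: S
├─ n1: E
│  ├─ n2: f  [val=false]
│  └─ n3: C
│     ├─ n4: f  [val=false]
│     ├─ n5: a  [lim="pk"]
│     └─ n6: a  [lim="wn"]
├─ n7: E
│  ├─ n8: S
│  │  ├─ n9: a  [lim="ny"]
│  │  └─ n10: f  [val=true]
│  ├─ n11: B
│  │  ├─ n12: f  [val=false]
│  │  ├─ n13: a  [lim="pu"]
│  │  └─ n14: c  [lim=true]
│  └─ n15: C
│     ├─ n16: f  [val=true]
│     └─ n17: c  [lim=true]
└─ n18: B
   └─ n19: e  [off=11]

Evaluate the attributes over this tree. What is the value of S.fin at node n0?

11

1. n1.key = false  [false]
2. n2.val = false  [terminal]
3. n3.mk = true  [E.key == false]
4. n4.val = false  [terminal]
5. n5.lim = "pk"  [terminal]
6. n6.lim = "wn"  [terminal]
7. n3.val = "zw"  ["zw"]
8. n1.ok = 11  [len(C.val) + 9]
9. n1.hot = true  [f.val == false]
10. n7.key = true  [E₀.hot == true]
11. n9.lim = "ny"  [terminal]
12. n10.val = true  [terminal]
13. n8.ok = -4  [len(a.lim) - 6]
14. n8.lab = false  [false]
15. n8.fin = 27  [len(a.lim) + 25]
16. n8.off = -1  [len(a.lim) - 3]
17. n11.fin = "py"  ["py"]
18. n12.val = false  [terminal]
19. n13.lim = "pu"  [terminal]
20. n14.lim = true  [terminal]
21. n11.env = "pupy"  [a.lim ++ B.fin]
22. n15.mk = false  [false]
23. n16.val = true  [terminal]
24. n17.lim = true  [terminal]
25. n15.val = "xm"  ["xm"]
26. n7.ok = 2  [S.ok + 6]
27. n7.hot = true  [E.key == true]
28. n18.fin = "zx"  ["zx"]
29. n19.off = 11  [terminal]
30. n18.env = "kzx"  ["k" ++ B.fin]
31. n0.ok = 8  [E₁.ok * -1 + 10]
32. n0.lab = true  [E₁.ok > 1]
33. n0.fin = 11  [E₀.ok + E₁.ok - 2]
34. n0.off = 10  [len(B.env) + 7]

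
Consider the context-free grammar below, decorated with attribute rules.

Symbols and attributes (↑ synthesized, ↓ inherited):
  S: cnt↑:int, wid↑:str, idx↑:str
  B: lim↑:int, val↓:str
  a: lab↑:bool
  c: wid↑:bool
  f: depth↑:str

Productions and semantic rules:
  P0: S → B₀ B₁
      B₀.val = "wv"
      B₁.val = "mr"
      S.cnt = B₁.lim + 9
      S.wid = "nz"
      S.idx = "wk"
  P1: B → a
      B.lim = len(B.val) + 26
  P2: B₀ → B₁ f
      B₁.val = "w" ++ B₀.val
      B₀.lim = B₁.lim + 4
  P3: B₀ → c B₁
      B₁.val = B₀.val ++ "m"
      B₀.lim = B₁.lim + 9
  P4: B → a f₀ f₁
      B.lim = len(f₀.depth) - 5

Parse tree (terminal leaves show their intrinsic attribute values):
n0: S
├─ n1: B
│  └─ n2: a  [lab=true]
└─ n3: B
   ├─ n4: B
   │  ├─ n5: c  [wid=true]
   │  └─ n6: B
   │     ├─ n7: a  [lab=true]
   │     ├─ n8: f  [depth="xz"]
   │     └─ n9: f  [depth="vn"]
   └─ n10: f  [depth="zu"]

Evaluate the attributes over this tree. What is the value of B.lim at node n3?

10

1. n1.val = "wv"  ["wv"]
2. n2.lab = true  [terminal]
3. n1.lim = 28  [len(B.val) + 26]
4. n3.val = "mr"  ["mr"]
5. n4.val = "wmr"  ["w" ++ B₀.val]
6. n5.wid = true  [terminal]
7. n6.val = "wmrm"  [B₀.val ++ "m"]
8. n7.lab = true  [terminal]
9. n8.depth = "xz"  [terminal]
10. n9.depth = "vn"  [terminal]
11. n6.lim = -3  [len(f₀.depth) - 5]
12. n4.lim = 6  [B₁.lim + 9]
13. n10.depth = "zu"  [terminal]
14. n3.lim = 10  [B₁.lim + 4]
15. n0.cnt = 19  [B₁.lim + 9]
16. n0.wid = "nz"  ["nz"]
17. n0.idx = "wk"  ["wk"]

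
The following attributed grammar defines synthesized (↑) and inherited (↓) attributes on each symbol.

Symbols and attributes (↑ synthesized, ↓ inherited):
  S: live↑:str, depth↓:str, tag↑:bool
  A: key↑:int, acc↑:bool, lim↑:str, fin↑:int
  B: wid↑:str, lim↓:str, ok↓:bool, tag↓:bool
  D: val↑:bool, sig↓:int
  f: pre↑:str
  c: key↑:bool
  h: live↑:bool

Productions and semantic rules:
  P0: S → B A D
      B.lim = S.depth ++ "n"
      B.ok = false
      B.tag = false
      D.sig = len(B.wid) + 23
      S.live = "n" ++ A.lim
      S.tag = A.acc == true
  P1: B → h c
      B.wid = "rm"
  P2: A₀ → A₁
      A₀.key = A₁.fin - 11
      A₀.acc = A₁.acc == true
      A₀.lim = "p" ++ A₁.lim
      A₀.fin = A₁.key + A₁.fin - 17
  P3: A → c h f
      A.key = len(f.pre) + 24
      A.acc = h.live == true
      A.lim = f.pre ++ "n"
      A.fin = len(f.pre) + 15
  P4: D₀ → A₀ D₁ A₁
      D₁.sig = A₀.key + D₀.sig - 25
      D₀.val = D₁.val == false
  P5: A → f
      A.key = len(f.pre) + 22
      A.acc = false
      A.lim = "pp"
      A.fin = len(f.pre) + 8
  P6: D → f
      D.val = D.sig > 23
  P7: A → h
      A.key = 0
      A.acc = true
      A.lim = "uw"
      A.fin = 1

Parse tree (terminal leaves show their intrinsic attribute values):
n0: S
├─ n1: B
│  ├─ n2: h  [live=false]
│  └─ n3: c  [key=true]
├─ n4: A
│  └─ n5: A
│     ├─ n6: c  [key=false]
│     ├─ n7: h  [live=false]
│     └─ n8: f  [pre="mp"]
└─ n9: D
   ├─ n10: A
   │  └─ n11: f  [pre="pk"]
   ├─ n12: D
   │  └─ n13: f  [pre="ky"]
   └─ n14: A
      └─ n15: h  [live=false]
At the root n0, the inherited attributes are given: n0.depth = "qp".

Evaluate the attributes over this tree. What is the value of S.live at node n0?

"npmpn"

1. n0.depth = "qp"  [given at root]
2. n1.lim = "qpn"  [S.depth ++ "n"]
3. n1.ok = false  [false]
4. n1.tag = false  [false]
5. n2.live = false  [terminal]
6. n3.key = true  [terminal]
7. n1.wid = "rm"  ["rm"]
8. n6.key = false  [terminal]
9. n7.live = false  [terminal]
10. n8.pre = "mp"  [terminal]
11. n5.key = 26  [len(f.pre) + 24]
12. n5.acc = false  [h.live == true]
13. n5.lim = "mpn"  [f.pre ++ "n"]
14. n5.fin = 17  [len(f.pre) + 15]
15. n4.key = 6  [A₁.fin - 11]
16. n4.acc = false  [A₁.acc == true]
17. n4.lim = "pmpn"  ["p" ++ A₁.lim]
18. n4.fin = 26  [A₁.key + A₁.fin - 17]
19. n9.sig = 25  [len(B.wid) + 23]
20. n11.pre = "pk"  [terminal]
21. n10.key = 24  [len(f.pre) + 22]
22. n10.acc = false  [false]
23. n10.lim = "pp"  ["pp"]
24. n10.fin = 10  [len(f.pre) + 8]
25. n12.sig = 24  [A₀.key + D₀.sig - 25]
26. n13.pre = "ky"  [terminal]
27. n12.val = true  [D.sig > 23]
28. n15.live = false  [terminal]
29. n14.key = 0  [0]
30. n14.acc = true  [true]
31. n14.lim = "uw"  ["uw"]
32. n14.fin = 1  [1]
33. n9.val = false  [D₁.val == false]
34. n0.live = "npmpn"  ["n" ++ A.lim]
35. n0.tag = false  [A.acc == true]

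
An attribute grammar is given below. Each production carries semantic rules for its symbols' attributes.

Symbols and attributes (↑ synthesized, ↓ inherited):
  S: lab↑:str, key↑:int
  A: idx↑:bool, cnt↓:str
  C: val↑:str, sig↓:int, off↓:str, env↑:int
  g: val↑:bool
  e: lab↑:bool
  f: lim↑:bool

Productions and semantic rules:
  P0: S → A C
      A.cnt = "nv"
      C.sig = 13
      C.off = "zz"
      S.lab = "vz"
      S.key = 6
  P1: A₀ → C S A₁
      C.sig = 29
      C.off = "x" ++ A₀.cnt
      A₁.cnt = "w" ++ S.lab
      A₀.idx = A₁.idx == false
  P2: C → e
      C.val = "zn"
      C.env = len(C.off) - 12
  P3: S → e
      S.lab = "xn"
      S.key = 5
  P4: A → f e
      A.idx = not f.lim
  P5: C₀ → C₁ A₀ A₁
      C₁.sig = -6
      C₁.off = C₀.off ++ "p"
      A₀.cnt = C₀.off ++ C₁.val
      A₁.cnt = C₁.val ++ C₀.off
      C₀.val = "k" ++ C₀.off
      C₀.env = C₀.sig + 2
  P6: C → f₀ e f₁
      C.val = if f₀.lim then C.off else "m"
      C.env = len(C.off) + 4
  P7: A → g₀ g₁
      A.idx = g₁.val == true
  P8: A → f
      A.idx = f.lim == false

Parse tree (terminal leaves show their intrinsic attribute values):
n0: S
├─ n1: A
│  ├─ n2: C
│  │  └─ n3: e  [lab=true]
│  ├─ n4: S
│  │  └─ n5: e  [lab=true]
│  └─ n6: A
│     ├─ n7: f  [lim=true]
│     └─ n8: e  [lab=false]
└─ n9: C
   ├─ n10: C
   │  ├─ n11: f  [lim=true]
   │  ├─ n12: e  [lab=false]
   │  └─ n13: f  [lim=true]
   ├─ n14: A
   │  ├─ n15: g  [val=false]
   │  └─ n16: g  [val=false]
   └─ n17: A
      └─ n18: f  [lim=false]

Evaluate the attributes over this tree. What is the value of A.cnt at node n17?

1. n1.cnt = "nv"  ["nv"]
2. n2.sig = 29  [29]
3. n2.off = "xnv"  ["x" ++ A₀.cnt]
4. n3.lab = true  [terminal]
5. n2.val = "zn"  ["zn"]
6. n2.env = -9  [len(C.off) - 12]
7. n5.lab = true  [terminal]
8. n4.lab = "xn"  ["xn"]
9. n4.key = 5  [5]
10. n6.cnt = "wxn"  ["w" ++ S.lab]
11. n7.lim = true  [terminal]
12. n8.lab = false  [terminal]
13. n6.idx = false  [not f.lim]
14. n1.idx = true  [A₁.idx == false]
15. n9.sig = 13  [13]
16. n9.off = "zz"  ["zz"]
17. n10.sig = -6  [-6]
18. n10.off = "zzp"  [C₀.off ++ "p"]
19. n11.lim = true  [terminal]
20. n12.lab = false  [terminal]
21. n13.lim = true  [terminal]
22. n10.val = "zzp"  [if f₀.lim then C.off else "m"]
23. n10.env = 7  [len(C.off) + 4]
24. n14.cnt = "zzzzp"  [C₀.off ++ C₁.val]
25. n15.val = false  [terminal]
26. n16.val = false  [terminal]
27. n14.idx = false  [g₁.val == true]
28. n17.cnt = "zzpzz"  [C₁.val ++ C₀.off]
29. n18.lim = false  [terminal]
30. n17.idx = true  [f.lim == false]
31. n9.val = "kzz"  ["k" ++ C₀.off]
32. n9.env = 15  [C₀.sig + 2]
33. n0.lab = "vz"  ["vz"]
34. n0.key = 6  [6]

"zzpzz"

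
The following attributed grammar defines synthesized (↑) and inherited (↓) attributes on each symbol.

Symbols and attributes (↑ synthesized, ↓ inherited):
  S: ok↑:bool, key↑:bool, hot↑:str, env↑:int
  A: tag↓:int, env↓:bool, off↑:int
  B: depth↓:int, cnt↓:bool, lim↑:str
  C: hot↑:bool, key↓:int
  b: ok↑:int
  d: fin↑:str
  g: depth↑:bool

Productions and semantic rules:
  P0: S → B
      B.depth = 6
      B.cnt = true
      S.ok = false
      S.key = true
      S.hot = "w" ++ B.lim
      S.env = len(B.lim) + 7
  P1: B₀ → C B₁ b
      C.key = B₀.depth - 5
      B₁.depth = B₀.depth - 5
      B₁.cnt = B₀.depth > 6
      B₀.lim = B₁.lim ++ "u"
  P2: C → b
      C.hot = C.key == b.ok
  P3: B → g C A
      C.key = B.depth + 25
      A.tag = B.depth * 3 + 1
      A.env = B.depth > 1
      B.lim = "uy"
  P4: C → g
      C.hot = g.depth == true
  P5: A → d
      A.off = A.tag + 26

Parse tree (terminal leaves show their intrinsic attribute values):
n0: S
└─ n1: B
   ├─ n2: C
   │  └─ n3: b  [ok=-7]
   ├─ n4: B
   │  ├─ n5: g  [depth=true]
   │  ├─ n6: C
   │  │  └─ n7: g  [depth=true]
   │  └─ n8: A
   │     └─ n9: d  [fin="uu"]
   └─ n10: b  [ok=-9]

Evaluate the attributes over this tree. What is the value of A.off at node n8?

1. n1.depth = 6  [6]
2. n1.cnt = true  [true]
3. n2.key = 1  [B₀.depth - 5]
4. n3.ok = -7  [terminal]
5. n2.hot = false  [C.key == b.ok]
6. n4.depth = 1  [B₀.depth - 5]
7. n4.cnt = false  [B₀.depth > 6]
8. n5.depth = true  [terminal]
9. n6.key = 26  [B.depth + 25]
10. n7.depth = true  [terminal]
11. n6.hot = true  [g.depth == true]
12. n8.tag = 4  [B.depth * 3 + 1]
13. n8.env = false  [B.depth > 1]
14. n9.fin = "uu"  [terminal]
15. n8.off = 30  [A.tag + 26]
16. n4.lim = "uy"  ["uy"]
17. n10.ok = -9  [terminal]
18. n1.lim = "uyu"  [B₁.lim ++ "u"]
19. n0.ok = false  [false]
20. n0.key = true  [true]
21. n0.hot = "wuyu"  ["w" ++ B.lim]
22. n0.env = 10  [len(B.lim) + 7]

30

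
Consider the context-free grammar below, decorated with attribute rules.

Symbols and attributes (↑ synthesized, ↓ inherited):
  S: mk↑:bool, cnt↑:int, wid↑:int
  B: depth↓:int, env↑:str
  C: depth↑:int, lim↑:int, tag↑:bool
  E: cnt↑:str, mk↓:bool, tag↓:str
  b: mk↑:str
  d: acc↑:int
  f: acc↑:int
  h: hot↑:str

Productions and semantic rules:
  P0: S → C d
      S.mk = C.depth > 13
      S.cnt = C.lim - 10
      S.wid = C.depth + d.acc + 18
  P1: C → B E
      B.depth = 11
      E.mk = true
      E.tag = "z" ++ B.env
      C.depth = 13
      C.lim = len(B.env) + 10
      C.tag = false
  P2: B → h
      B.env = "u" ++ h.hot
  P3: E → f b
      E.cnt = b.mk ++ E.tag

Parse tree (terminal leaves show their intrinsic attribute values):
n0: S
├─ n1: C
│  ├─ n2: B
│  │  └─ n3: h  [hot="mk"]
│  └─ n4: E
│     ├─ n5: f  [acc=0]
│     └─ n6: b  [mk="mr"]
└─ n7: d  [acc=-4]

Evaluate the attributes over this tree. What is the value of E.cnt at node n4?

"mrzumk"

1. n2.depth = 11  [11]
2. n3.hot = "mk"  [terminal]
3. n2.env = "umk"  ["u" ++ h.hot]
4. n4.mk = true  [true]
5. n4.tag = "zumk"  ["z" ++ B.env]
6. n5.acc = 0  [terminal]
7. n6.mk = "mr"  [terminal]
8. n4.cnt = "mrzumk"  [b.mk ++ E.tag]
9. n1.depth = 13  [13]
10. n1.lim = 13  [len(B.env) + 10]
11. n1.tag = false  [false]
12. n7.acc = -4  [terminal]
13. n0.mk = false  [C.depth > 13]
14. n0.cnt = 3  [C.lim - 10]
15. n0.wid = 27  [C.depth + d.acc + 18]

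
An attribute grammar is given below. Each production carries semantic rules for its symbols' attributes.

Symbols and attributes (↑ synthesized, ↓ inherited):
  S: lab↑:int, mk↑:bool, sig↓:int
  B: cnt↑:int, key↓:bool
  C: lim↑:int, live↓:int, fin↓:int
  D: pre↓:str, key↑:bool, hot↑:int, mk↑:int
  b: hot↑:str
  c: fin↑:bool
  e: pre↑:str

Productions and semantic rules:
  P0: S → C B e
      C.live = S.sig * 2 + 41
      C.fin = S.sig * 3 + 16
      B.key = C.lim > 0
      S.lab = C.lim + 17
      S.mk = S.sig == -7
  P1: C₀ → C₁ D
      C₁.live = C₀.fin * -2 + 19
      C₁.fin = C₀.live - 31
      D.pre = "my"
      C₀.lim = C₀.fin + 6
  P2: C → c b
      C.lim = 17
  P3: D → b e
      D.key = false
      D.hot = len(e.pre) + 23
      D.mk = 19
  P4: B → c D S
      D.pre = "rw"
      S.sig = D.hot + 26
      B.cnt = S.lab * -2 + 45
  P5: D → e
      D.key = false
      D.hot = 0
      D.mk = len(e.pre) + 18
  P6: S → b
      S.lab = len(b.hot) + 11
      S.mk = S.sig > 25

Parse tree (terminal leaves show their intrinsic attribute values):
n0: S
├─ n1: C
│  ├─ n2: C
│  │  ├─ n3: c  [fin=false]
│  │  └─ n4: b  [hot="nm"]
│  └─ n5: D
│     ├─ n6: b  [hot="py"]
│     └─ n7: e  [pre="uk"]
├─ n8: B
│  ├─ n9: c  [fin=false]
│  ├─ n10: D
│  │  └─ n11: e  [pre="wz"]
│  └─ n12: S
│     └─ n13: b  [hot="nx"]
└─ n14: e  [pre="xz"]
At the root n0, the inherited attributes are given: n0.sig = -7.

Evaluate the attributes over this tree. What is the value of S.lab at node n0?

18

1. n0.sig = -7  [given at root]
2. n1.live = 27  [S.sig * 2 + 41]
3. n1.fin = -5  [S.sig * 3 + 16]
4. n2.live = 29  [C₀.fin * -2 + 19]
5. n2.fin = -4  [C₀.live - 31]
6. n3.fin = false  [terminal]
7. n4.hot = "nm"  [terminal]
8. n2.lim = 17  [17]
9. n5.pre = "my"  ["my"]
10. n6.hot = "py"  [terminal]
11. n7.pre = "uk"  [terminal]
12. n5.key = false  [false]
13. n5.hot = 25  [len(e.pre) + 23]
14. n5.mk = 19  [19]
15. n1.lim = 1  [C₀.fin + 6]
16. n8.key = true  [C.lim > 0]
17. n9.fin = false  [terminal]
18. n10.pre = "rw"  ["rw"]
19. n11.pre = "wz"  [terminal]
20. n10.key = false  [false]
21. n10.hot = 0  [0]
22. n10.mk = 20  [len(e.pre) + 18]
23. n12.sig = 26  [D.hot + 26]
24. n13.hot = "nx"  [terminal]
25. n12.lab = 13  [len(b.hot) + 11]
26. n12.mk = true  [S.sig > 25]
27. n8.cnt = 19  [S.lab * -2 + 45]
28. n14.pre = "xz"  [terminal]
29. n0.lab = 18  [C.lim + 17]
30. n0.mk = true  [S.sig == -7]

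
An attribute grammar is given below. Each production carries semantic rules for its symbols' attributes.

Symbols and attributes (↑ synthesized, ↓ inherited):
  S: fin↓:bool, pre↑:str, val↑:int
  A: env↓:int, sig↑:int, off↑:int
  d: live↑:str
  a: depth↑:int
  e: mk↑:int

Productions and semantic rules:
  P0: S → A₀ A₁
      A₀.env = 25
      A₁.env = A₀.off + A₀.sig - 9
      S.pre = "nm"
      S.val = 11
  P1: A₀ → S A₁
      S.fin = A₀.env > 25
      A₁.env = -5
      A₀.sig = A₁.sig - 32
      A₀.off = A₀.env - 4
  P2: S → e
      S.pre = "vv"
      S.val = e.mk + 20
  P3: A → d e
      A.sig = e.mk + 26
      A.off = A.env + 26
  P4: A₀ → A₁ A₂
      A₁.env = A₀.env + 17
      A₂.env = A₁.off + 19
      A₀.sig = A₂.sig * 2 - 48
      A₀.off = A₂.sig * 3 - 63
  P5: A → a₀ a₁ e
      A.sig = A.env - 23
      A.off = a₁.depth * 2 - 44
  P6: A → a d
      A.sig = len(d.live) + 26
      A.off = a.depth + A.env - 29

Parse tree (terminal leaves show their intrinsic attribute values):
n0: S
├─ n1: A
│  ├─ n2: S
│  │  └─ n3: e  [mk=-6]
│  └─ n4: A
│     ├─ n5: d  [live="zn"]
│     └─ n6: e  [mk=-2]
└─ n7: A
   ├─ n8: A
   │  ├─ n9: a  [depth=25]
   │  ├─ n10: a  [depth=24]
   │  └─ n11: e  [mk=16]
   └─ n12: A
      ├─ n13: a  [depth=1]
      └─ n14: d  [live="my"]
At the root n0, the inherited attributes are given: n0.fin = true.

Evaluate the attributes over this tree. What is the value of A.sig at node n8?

-2

1. n0.fin = true  [given at root]
2. n1.env = 25  [25]
3. n2.fin = false  [A₀.env > 25]
4. n3.mk = -6  [terminal]
5. n2.pre = "vv"  ["vv"]
6. n2.val = 14  [e.mk + 20]
7. n4.env = -5  [-5]
8. n5.live = "zn"  [terminal]
9. n6.mk = -2  [terminal]
10. n4.sig = 24  [e.mk + 26]
11. n4.off = 21  [A.env + 26]
12. n1.sig = -8  [A₁.sig - 32]
13. n1.off = 21  [A₀.env - 4]
14. n7.env = 4  [A₀.off + A₀.sig - 9]
15. n8.env = 21  [A₀.env + 17]
16. n9.depth = 25  [terminal]
17. n10.depth = 24  [terminal]
18. n11.mk = 16  [terminal]
19. n8.sig = -2  [A.env - 23]
20. n8.off = 4  [a₁.depth * 2 - 44]
21. n12.env = 23  [A₁.off + 19]
22. n13.depth = 1  [terminal]
23. n14.live = "my"  [terminal]
24. n12.sig = 28  [len(d.live) + 26]
25. n12.off = -5  [a.depth + A.env - 29]
26. n7.sig = 8  [A₂.sig * 2 - 48]
27. n7.off = 21  [A₂.sig * 3 - 63]
28. n0.pre = "nm"  ["nm"]
29. n0.val = 11  [11]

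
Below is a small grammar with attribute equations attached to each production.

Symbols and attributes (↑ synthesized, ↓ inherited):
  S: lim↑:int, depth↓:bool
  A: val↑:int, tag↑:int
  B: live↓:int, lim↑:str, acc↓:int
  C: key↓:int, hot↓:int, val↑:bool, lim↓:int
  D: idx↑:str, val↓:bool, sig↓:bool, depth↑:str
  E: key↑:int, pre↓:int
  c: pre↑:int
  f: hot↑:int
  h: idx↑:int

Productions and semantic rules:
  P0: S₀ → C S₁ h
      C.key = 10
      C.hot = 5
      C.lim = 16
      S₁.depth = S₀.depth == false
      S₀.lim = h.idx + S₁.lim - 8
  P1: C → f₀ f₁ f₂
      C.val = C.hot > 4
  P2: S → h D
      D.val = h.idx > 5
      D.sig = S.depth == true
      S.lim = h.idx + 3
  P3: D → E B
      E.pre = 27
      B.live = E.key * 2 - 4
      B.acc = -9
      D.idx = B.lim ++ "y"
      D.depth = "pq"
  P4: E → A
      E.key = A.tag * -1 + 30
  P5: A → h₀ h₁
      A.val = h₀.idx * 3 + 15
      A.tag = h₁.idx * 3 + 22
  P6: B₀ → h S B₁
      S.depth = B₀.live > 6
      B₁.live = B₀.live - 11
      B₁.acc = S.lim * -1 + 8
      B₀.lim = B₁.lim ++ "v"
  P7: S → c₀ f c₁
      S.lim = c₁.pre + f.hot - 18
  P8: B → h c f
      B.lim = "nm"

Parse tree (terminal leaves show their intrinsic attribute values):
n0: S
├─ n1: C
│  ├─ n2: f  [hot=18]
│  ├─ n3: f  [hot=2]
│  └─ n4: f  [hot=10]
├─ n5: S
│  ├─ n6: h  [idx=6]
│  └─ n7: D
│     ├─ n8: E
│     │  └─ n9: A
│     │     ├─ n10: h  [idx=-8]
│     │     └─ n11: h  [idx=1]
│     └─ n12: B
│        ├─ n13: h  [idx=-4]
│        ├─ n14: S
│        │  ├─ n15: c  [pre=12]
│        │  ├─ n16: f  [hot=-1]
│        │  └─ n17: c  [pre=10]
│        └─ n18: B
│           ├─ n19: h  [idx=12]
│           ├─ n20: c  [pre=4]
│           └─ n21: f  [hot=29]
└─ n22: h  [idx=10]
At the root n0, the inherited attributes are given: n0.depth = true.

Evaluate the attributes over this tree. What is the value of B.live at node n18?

1. n0.depth = true  [given at root]
2. n1.key = 10  [10]
3. n1.hot = 5  [5]
4. n1.lim = 16  [16]
5. n2.hot = 18  [terminal]
6. n3.hot = 2  [terminal]
7. n4.hot = 10  [terminal]
8. n1.val = true  [C.hot > 4]
9. n5.depth = false  [S₀.depth == false]
10. n6.idx = 6  [terminal]
11. n7.val = true  [h.idx > 5]
12. n7.sig = false  [S.depth == true]
13. n8.pre = 27  [27]
14. n10.idx = -8  [terminal]
15. n11.idx = 1  [terminal]
16. n9.val = -9  [h₀.idx * 3 + 15]
17. n9.tag = 25  [h₁.idx * 3 + 22]
18. n8.key = 5  [A.tag * -1 + 30]
19. n12.live = 6  [E.key * 2 - 4]
20. n12.acc = -9  [-9]
21. n13.idx = -4  [terminal]
22. n14.depth = false  [B₀.live > 6]
23. n15.pre = 12  [terminal]
24. n16.hot = -1  [terminal]
25. n17.pre = 10  [terminal]
26. n14.lim = -9  [c₁.pre + f.hot - 18]
27. n18.live = -5  [B₀.live - 11]
28. n18.acc = 17  [S.lim * -1 + 8]
29. n19.idx = 12  [terminal]
30. n20.pre = 4  [terminal]
31. n21.hot = 29  [terminal]
32. n18.lim = "nm"  ["nm"]
33. n12.lim = "nmv"  [B₁.lim ++ "v"]
34. n7.idx = "nmvy"  [B.lim ++ "y"]
35. n7.depth = "pq"  ["pq"]
36. n5.lim = 9  [h.idx + 3]
37. n22.idx = 10  [terminal]
38. n0.lim = 11  [h.idx + S₁.lim - 8]

-5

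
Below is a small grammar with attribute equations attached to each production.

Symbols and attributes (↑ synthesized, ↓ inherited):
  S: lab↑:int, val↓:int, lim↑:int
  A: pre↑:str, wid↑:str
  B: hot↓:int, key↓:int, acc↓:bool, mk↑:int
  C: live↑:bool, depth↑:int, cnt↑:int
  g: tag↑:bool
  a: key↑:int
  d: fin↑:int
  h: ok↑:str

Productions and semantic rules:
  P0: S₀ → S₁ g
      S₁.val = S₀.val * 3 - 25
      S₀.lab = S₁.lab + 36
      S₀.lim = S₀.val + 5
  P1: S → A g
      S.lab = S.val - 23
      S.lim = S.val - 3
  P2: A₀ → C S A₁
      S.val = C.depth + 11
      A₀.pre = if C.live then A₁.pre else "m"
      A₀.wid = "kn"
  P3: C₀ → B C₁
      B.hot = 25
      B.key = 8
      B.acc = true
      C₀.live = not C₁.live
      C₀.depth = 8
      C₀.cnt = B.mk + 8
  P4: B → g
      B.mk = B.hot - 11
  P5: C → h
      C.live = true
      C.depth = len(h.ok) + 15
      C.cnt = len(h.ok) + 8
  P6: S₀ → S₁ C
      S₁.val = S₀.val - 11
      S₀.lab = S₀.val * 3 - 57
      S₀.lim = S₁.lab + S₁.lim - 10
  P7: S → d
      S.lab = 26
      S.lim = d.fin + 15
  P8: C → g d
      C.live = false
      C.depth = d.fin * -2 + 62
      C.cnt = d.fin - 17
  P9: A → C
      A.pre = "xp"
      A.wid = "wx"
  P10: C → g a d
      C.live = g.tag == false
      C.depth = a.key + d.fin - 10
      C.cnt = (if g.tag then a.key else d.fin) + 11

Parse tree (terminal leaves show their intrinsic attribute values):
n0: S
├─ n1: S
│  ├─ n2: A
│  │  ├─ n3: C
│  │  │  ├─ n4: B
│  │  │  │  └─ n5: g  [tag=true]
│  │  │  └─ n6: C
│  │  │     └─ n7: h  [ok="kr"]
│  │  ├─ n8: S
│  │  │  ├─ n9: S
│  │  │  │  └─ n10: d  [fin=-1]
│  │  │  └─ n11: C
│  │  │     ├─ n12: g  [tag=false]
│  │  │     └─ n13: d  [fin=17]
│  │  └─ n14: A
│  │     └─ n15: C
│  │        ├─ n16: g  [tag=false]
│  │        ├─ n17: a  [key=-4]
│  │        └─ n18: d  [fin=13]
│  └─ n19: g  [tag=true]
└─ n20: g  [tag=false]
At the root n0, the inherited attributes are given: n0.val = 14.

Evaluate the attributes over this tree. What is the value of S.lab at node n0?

1. n0.val = 14  [given at root]
2. n1.val = 17  [S₀.val * 3 - 25]
3. n4.hot = 25  [25]
4. n4.key = 8  [8]
5. n4.acc = true  [true]
6. n5.tag = true  [terminal]
7. n4.mk = 14  [B.hot - 11]
8. n7.ok = "kr"  [terminal]
9. n6.live = true  [true]
10. n6.depth = 17  [len(h.ok) + 15]
11. n6.cnt = 10  [len(h.ok) + 8]
12. n3.live = false  [not C₁.live]
13. n3.depth = 8  [8]
14. n3.cnt = 22  [B.mk + 8]
15. n8.val = 19  [C.depth + 11]
16. n9.val = 8  [S₀.val - 11]
17. n10.fin = -1  [terminal]
18. n9.lab = 26  [26]
19. n9.lim = 14  [d.fin + 15]
20. n12.tag = false  [terminal]
21. n13.fin = 17  [terminal]
22. n11.live = false  [false]
23. n11.depth = 28  [d.fin * -2 + 62]
24. n11.cnt = 0  [d.fin - 17]
25. n8.lab = 0  [S₀.val * 3 - 57]
26. n8.lim = 30  [S₁.lab + S₁.lim - 10]
27. n16.tag = false  [terminal]
28. n17.key = -4  [terminal]
29. n18.fin = 13  [terminal]
30. n15.live = true  [g.tag == false]
31. n15.depth = -1  [a.key + d.fin - 10]
32. n15.cnt = 24  [(if g.tag then a.key else d.fin) + 11]
33. n14.pre = "xp"  ["xp"]
34. n14.wid = "wx"  ["wx"]
35. n2.pre = "m"  [if C.live then A₁.pre else "m"]
36. n2.wid = "kn"  ["kn"]
37. n19.tag = true  [terminal]
38. n1.lab = -6  [S.val - 23]
39. n1.lim = 14  [S.val - 3]
40. n20.tag = false  [terminal]
41. n0.lab = 30  [S₁.lab + 36]
42. n0.lim = 19  [S₀.val + 5]

30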